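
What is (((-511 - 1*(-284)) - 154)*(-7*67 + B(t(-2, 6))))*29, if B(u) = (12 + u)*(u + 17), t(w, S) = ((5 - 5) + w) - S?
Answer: 4784217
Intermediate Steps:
t(w, S) = w - S (t(w, S) = (0 + w) - S = w - S)
B(u) = (12 + u)*(17 + u)
(((-511 - 1*(-284)) - 154)*(-7*67 + B(t(-2, 6))))*29 = (((-511 - 1*(-284)) - 154)*(-7*67 + (204 + (-2 - 1*6)² + 29*(-2 - 1*6))))*29 = (((-511 + 284) - 154)*(-469 + (204 + (-2 - 6)² + 29*(-2 - 6))))*29 = ((-227 - 154)*(-469 + (204 + (-8)² + 29*(-8))))*29 = -381*(-469 + (204 + 64 - 232))*29 = -381*(-469 + 36)*29 = -381*(-433)*29 = 164973*29 = 4784217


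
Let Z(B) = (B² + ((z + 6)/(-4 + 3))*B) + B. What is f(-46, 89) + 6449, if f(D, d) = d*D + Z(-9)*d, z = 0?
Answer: 13569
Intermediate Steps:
Z(B) = B² - 5*B (Z(B) = (B² + ((0 + 6)/(-4 + 3))*B) + B = (B² + (6/(-1))*B) + B = (B² + (6*(-1))*B) + B = (B² - 6*B) + B = B² - 5*B)
f(D, d) = 126*d + D*d (f(D, d) = d*D + (-9*(-5 - 9))*d = D*d + (-9*(-14))*d = D*d + 126*d = 126*d + D*d)
f(-46, 89) + 6449 = 89*(126 - 46) + 6449 = 89*80 + 6449 = 7120 + 6449 = 13569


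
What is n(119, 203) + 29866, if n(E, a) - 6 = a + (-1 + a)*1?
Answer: 30277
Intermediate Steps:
n(E, a) = 5 + 2*a (n(E, a) = 6 + (a + (-1 + a)*1) = 6 + (a + (-1 + a)) = 6 + (-1 + 2*a) = 5 + 2*a)
n(119, 203) + 29866 = (5 + 2*203) + 29866 = (5 + 406) + 29866 = 411 + 29866 = 30277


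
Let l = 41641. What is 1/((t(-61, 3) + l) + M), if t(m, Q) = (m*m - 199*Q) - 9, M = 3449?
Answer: 1/48205 ≈ 2.0745e-5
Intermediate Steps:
t(m, Q) = -9 + m**2 - 199*Q (t(m, Q) = (m**2 - 199*Q) - 9 = -9 + m**2 - 199*Q)
1/((t(-61, 3) + l) + M) = 1/(((-9 + (-61)**2 - 199*3) + 41641) + 3449) = 1/(((-9 + 3721 - 597) + 41641) + 3449) = 1/((3115 + 41641) + 3449) = 1/(44756 + 3449) = 1/48205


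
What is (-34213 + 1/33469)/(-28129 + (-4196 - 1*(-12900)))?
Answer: 54527376/30958825 ≈ 1.7613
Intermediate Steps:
(-34213 + 1/33469)/(-28129 + (-4196 - 1*(-12900))) = (-34213 + 1/33469)/(-28129 + (-4196 + 12900)) = -1145074896/(33469*(-28129 + 8704)) = -1145074896/33469/(-19425) = -1145074896/33469*(-1/19425) = 54527376/30958825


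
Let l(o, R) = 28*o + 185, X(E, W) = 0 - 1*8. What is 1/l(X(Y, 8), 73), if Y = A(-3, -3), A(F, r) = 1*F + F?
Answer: -1/39 ≈ -0.025641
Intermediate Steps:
A(F, r) = 2*F (A(F, r) = F + F = 2*F)
Y = -6 (Y = 2*(-3) = -6)
X(E, W) = -8 (X(E, W) = 0 - 8 = -8)
l(o, R) = 185 + 28*o
1/l(X(Y, 8), 73) = 1/(185 + 28*(-8)) = 1/(185 - 224) = 1/(-39) = -1/39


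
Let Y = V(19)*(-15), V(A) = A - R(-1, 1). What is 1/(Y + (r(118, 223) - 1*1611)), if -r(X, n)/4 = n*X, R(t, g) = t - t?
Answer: -1/107152 ≈ -9.3325e-6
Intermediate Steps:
R(t, g) = 0
V(A) = A (V(A) = A - 1*0 = A + 0 = A)
r(X, n) = -4*X*n (r(X, n) = -4*n*X = -4*X*n)
Y = -285 (Y = 19*(-15) = -285)
1/(Y + (r(118, 223) - 1*1611)) = 1/(-285 + (-4*118*223 - 1*1611)) = 1/(-285 + (-105256 - 1611)) = 1/(-285 - 106867) = 1/(-107152) = -1/107152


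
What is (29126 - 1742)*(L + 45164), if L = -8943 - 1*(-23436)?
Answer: 1633647288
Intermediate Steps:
L = 14493 (L = -8943 + 23436 = 14493)
(29126 - 1742)*(L + 45164) = (29126 - 1742)*(14493 + 45164) = 27384*59657 = 1633647288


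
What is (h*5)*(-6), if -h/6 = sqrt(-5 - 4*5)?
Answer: 900*I ≈ 900.0*I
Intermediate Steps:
h = -30*I (h = -6*sqrt(-5 - 4*5) = -6*sqrt(-5 - 20) = -30*I ≈ -30.0*I)
(h*5)*(-6) = (-30*I*5)*(-6) = -150*I*(-6) = 900*I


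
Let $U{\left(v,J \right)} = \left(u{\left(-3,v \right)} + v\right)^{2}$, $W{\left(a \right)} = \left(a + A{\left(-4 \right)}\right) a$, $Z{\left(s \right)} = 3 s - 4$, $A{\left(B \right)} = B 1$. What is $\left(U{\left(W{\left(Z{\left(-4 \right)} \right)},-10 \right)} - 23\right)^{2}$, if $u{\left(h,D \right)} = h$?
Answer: $10093417156$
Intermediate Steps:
$A{\left(B \right)} = B$
$Z{\left(s \right)} = -4 + 3 s$
$W{\left(a \right)} = a \left(-4 + a\right)$ ($W{\left(a \right)} = \left(a - 4\right) a = \left(-4 + a\right) a = a \left(-4 + a\right)$)
$U{\left(v,J \right)} = \left(-3 + v\right)^{2}$
$\left(U{\left(W{\left(Z{\left(-4 \right)} \right)},-10 \right)} - 23\right)^{2} = \left(\left(-3 + \left(-4 + 3 \left(-4\right)\right) \left(-4 + \left(-4 + 3 \left(-4\right)\right)\right)\right)^{2} - 23\right)^{2} = \left(\left(-3 + \left(-4 - 12\right) \left(-4 - 16\right)\right)^{2} - 23\right)^{2} = \left(\left(-3 - 16 \left(-4 - 16\right)\right)^{2} - 23\right)^{2} = \left(\left(-3 - -320\right)^{2} - 23\right)^{2} = \left(\left(-3 + 320\right)^{2} - 23\right)^{2} = \left(317^{2} - 23\right)^{2} = \left(100489 - 23\right)^{2} = 100466^{2} = 10093417156$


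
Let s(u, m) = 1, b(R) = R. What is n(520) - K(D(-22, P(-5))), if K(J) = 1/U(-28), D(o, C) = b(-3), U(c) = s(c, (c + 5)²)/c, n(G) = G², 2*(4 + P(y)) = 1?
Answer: 270428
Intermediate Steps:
P(y) = -7/2 (P(y) = -4 + (½)*1 = -4 + ½ = -7/2)
U(c) = 1/c
D(o, C) = -3
K(J) = -28 (K(J) = 1/(1/(-28)) = 1/(-1/28) = -28)
n(520) - K(D(-22, P(-5))) = 520² - 1*(-28) = 270400 + 28 = 270428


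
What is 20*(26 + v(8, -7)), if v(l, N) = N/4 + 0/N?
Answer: 485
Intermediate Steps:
v(l, N) = N/4 (v(l, N) = N*(¼) + 0 = N/4 + 0 = N/4)
20*(26 + v(8, -7)) = 20*(26 + (¼)*(-7)) = 20*(26 - 7/4) = 20*(97/4) = 485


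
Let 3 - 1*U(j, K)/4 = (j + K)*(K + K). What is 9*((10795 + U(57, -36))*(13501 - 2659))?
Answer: 1644677190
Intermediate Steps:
U(j, K) = 12 - 8*K*(K + j) (U(j, K) = 12 - 4*(j + K)*(K + K) = 12 - 4*(K + j)*2*K = 12 - 8*K*(K + j))
9*((10795 + U(57, -36))*(13501 - 2659)) = 9*((10795 + (12 - 8*(-36)**2 - 8*(-36)*57))*(13501 - 2659)) = 9*((10795 + (12 - 8*1296 + 16416))*10842) = 9*((10795 + (12 - 10368 + 16416))*10842) = 9*((10795 + 6060)*10842) = 9*(16855*10842) = 9*182741910 = 1644677190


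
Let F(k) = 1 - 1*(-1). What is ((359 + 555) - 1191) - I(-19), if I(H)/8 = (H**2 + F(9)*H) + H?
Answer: -2709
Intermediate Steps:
F(k) = 2 (F(k) = 1 + 1 = 2)
I(H) = 8*H**2 + 24*H (I(H) = 8*((H**2 + 2*H) + H) = 8*(H**2 + 3*H) = 8*H**2 + 24*H)
((359 + 555) - 1191) - I(-19) = ((359 + 555) - 1191) - 8*(-19)*(3 - 19) = (914 - 1191) - 8*(-19)*(-16) = -277 - 1*2432 = -277 - 2432 = -2709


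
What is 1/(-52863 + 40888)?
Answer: -1/11975 ≈ -8.3507e-5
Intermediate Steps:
1/(-52863 + 40888) = 1/(-11975) = -1/11975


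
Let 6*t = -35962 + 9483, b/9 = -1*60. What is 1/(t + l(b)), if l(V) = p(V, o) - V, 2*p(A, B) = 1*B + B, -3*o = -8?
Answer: -2/7741 ≈ -0.00025836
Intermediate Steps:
o = 8/3 (o = -⅓*(-8) = 8/3 ≈ 2.6667)
p(A, B) = B (p(A, B) = (1*B + B)/2 = (B + B)/2 = (2*B)/2 = B)
b = -540 (b = 9*(-1*60) = 9*(-60) = -540)
l(V) = 8/3 - V
t = -26479/6 (t = (-35962 + 9483)/6 = (⅙)*(-26479) = -26479/6 ≈ -4413.2)
1/(t + l(b)) = 1/(-26479/6 + (8/3 - 1*(-540))) = 1/(-26479/6 + (8/3 + 540)) = 1/(-26479/6 + 1628/3) = 1/(-7741/2) = -2/7741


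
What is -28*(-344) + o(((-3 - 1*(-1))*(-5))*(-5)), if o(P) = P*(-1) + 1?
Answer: 9683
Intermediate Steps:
o(P) = 1 - P (o(P) = -P + 1 = 1 - P)
-28*(-344) + o(((-3 - 1*(-1))*(-5))*(-5)) = -28*(-344) + (1 - (-3 - 1*(-1))*(-5)*(-5)) = 9632 + (1 - (-3 + 1)*(-5)*(-5)) = 9632 + (1 - (-2*(-5))*(-5)) = 9632 + (1 - 10*(-5)) = 9632 + (1 - 1*(-50)) = 9632 + (1 + 50) = 9632 + 51 = 9683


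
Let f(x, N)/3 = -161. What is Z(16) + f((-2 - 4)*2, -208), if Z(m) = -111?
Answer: -594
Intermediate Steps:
f(x, N) = -483 (f(x, N) = 3*(-161) = -483)
Z(16) + f((-2 - 4)*2, -208) = -111 - 483 = -594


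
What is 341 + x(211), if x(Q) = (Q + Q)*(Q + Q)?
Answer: 178425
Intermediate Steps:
x(Q) = 4*Q² (x(Q) = (2*Q)*(2*Q) = 4*Q²)
341 + x(211) = 341 + 4*211² = 341 + 4*44521 = 341 + 178084 = 178425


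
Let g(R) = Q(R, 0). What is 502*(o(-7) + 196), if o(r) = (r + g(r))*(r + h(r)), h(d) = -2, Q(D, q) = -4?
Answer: 148090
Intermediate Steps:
g(R) = -4
o(r) = (-4 + r)*(-2 + r) (o(r) = (r - 4)*(r - 2) = (-4 + r)*(-2 + r))
502*(o(-7) + 196) = 502*((8 + (-7)**2 - 6*(-7)) + 196) = 502*((8 + 49 + 42) + 196) = 502*(99 + 196) = 502*295 = 148090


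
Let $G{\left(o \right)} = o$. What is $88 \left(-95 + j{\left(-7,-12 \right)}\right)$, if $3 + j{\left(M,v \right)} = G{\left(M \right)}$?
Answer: $-9240$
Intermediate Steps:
$j{\left(M,v \right)} = -3 + M$
$88 \left(-95 + j{\left(-7,-12 \right)}\right) = 88 \left(-95 - 10\right) = 88 \left(-105\right) = -9240$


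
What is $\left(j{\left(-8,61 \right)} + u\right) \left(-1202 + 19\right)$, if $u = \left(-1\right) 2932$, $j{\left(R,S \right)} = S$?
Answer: $3396393$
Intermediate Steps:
$u = -2932$
$\left(j{\left(-8,61 \right)} + u\right) \left(-1202 + 19\right) = \left(61 - 2932\right) \left(-1202 + 19\right) = \left(-2871\right) \left(-1183\right) = 3396393$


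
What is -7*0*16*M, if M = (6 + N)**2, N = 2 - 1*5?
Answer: 0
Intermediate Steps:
N = -3 (N = 2 - 5 = -3)
M = 9 (M = (6 - 3)**2 = 3**2 = 9)
-7*0*16*M = -7*0*16*9 = -0*9 = -7*0 = 0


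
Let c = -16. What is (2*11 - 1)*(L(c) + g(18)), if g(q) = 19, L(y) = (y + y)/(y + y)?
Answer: 420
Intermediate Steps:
L(y) = 1 (L(y) = (2*y)/((2*y)) = (2*y)*(1/(2*y)) = 1)
(2*11 - 1)*(L(c) + g(18)) = (2*11 - 1)*(1 + 19) = (22 - 1)*20 = 21*20 = 420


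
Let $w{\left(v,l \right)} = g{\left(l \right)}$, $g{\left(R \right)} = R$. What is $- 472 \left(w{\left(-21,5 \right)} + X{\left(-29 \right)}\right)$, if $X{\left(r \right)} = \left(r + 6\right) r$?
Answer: $-317184$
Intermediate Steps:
$w{\left(v,l \right)} = l$
$X{\left(r \right)} = r \left(6 + r\right)$ ($X{\left(r \right)} = \left(6 + r\right) r = r \left(6 + r\right)$)
$- 472 \left(w{\left(-21,5 \right)} + X{\left(-29 \right)}\right) = - 472 \left(5 - 29 \left(6 - 29\right)\right) = - 472 \left(5 - -667\right) = - 472 \left(5 + 667\right) = \left(-472\right) 672 = -317184$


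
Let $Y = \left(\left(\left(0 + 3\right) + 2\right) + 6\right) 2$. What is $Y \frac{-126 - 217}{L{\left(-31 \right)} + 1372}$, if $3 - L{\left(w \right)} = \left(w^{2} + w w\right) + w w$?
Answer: $\frac{3773}{754} \approx 5.004$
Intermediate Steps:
$L{\left(w \right)} = 3 - 3 w^{2}$ ($L{\left(w \right)} = 3 - \left(\left(w^{2} + w w\right) + w w\right) = 3 - \left(\left(w^{2} + w^{2}\right) + w^{2}\right) = 3 - \left(2 w^{2} + w^{2}\right) = 3 - 3 w^{2}$)
$Y = 22$ ($Y = \left(\left(3 + 2\right) + 6\right) 2 = \left(5 + 6\right) 2 = 11 \cdot 2 = 22$)
$Y \frac{-126 - 217}{L{\left(-31 \right)} + 1372} = 22 \frac{-126 - 217}{\left(3 - 3 \left(-31\right)^{2}\right) + 1372} = 22 \left(- \frac{343}{\left(3 - 2883\right) + 1372}\right) = 22 \left(- \frac{343}{-2880 + 1372}\right) = 22 \left(- \frac{343}{-1508}\right) = 22 \left(\left(-343\right) \left(- \frac{1}{1508}\right)\right) = 22 \cdot \frac{343}{1508} = \frac{3773}{754}$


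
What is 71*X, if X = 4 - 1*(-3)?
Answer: 497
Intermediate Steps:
X = 7 (X = 4 + 3 = 7)
71*X = 71*7 = 497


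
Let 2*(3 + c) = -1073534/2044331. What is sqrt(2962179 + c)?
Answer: sqrt(12379789179232074859)/2044331 ≈ 1721.1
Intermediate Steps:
c = -6669760/2044331 (c = -3 + (-1073534/2044331)/2 = -3 + (-1073534*1/2044331)/2 = -3 + (1/2)*(-1073534/2044331) = -3 - 536767/2044331 = -6669760/2044331 ≈ -3.2626)
sqrt(2962179 + c) = sqrt(2962179 - 6669760/2044331) = sqrt(6055667687489/2044331) = sqrt(12379789179232074859)/2044331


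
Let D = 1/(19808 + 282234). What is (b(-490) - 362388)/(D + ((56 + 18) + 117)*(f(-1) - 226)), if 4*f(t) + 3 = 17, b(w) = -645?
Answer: 54825606693/6418014947 ≈ 8.5424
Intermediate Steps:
f(t) = 7/2 (f(t) = -3/4 + (1/4)*17 = -3/4 + 17/4 = 7/2)
D = 1/302042 ≈ 3.3108e-6
(b(-490) - 362388)/(D + ((56 + 18) + 117)*(f(-1) - 226)) = (-645 - 362388)/(1/302042 + ((56 + 18) + 117)*(7/2 - 226)) = -363033/(1/302042 + (74 + 117)*(-445/2)) = -363033/(1/302042 + 191*(-445/2)) = -363033/(1/302042 - 84995/2) = -363033/(-6418014947/151021) = -363033*(-151021/6418014947) = 54825606693/6418014947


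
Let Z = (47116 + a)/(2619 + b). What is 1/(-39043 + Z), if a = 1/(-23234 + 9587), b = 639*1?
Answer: -44461926/1735283984767 ≈ -2.5622e-5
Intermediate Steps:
b = 639
a = -1/13647 (a = 1/(-13647) = -1/13647 ≈ -7.3276e-5)
Z = 642992051/44461926 (Z = (47116 - 1/13647)/(2619 + 639) = (642992051/13647)/3258 = (642992051/13647)*(1/3258) = 642992051/44461926 ≈ 14.462)
1/(-39043 + Z) = 1/(-39043 + 642992051/44461926) = 1/(-1735283984767/44461926) = -44461926/1735283984767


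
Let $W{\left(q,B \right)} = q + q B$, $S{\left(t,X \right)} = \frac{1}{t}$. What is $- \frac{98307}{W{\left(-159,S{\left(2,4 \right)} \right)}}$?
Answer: $\frac{21846}{53} \approx 412.19$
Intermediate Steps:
$W{\left(q,B \right)} = q + B q$
$- \frac{98307}{W{\left(-159,S{\left(2,4 \right)} \right)}} = - \frac{98307}{\left(-159\right) \left(1 + \frac{1}{2}\right)} = - \frac{98307}{\left(-159\right) \frac{3}{2}} = - \frac{98307}{- \frac{477}{2}} = \left(-98307\right) \left(- \frac{2}{477}\right) = \frac{21846}{53}$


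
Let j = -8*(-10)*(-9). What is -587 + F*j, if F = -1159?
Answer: 833893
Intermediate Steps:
j = -720 (j = 80*(-9) = -720)
-587 + F*j = -587 - 1159*(-720) = -587 + 834480 = 833893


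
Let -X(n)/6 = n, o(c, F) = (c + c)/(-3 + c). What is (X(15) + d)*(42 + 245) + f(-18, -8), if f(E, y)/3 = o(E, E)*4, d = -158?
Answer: -498088/7 ≈ -71155.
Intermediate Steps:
o(c, F) = 2*c/(-3 + c) (o(c, F) = (2*c)/(-3 + c) = 2*c/(-3 + c))
X(n) = -6*n
f(E, y) = 24*E/(-3 + E) (f(E, y) = 3*((2*E/(-3 + E))*4) = 3*(8*E/(-3 + E)) = 24*E/(-3 + E))
(X(15) + d)*(42 + 245) + f(-18, -8) = (-6*15 - 158)*(42 + 245) + 24*(-18)/(-3 - 18) = (-90 - 158)*287 + 24*(-18)/(-21) = -248*287 + 24*(-18)*(-1/21) = -71176 + 144/7 = -498088/7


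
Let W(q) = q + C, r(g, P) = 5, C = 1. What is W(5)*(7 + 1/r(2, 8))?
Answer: 216/5 ≈ 43.200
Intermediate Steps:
W(q) = 1 + q (W(q) = q + 1 = 1 + q)
W(5)*(7 + 1/r(2, 8)) = (1 + 5)*(7 + 1/5) = 6*(7 + 1/5) = 6*(36/5) = 216/5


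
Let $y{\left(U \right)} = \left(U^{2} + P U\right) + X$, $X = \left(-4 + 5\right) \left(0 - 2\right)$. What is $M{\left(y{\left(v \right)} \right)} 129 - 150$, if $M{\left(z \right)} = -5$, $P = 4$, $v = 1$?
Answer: $-795$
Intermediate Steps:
$X = -2$ ($X = 1 \left(-2\right) = -2$)
$y{\left(U \right)} = -2 + U^{2} + 4 U$ ($y{\left(U \right)} = \left(U^{2} + 4 U\right) - 2 = -2 + U^{2} + 4 U$)
$M{\left(y{\left(v \right)} \right)} 129 - 150 = \left(-5\right) 129 - 150 = -645 - 150 = -795$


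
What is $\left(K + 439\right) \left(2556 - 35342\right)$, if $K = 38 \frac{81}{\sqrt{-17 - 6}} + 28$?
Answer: $-15311062 + \frac{100915308 i \sqrt{23}}{23} \approx -1.5311 \cdot 10^{7} + 2.1042 \cdot 10^{7} i$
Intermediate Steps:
$K = 28 - \frac{3078 i \sqrt{23}}{23}$ ($K = 38 \frac{81}{\sqrt{-23}} + 28 = 38 \frac{81}{i \sqrt{23}} + 28 = 38 \cdot 81 \left(- \frac{i \sqrt{23}}{23}\right) + 28 = 38 \left(- \frac{81 i \sqrt{23}}{23}\right) + 28 = - \frac{3078 i \sqrt{23}}{23} + 28 = 28 - \frac{3078 i \sqrt{23}}{23} \approx 28.0 - 641.81 i$)
$\left(K + 439\right) \left(2556 - 35342\right) = \left(\left(28 - \frac{3078 i \sqrt{23}}{23}\right) + 439\right) \left(2556 - 35342\right) = \left(467 - \frac{3078 i \sqrt{23}}{23}\right) \left(-32786\right) = -15311062 + \frac{100915308 i \sqrt{23}}{23}$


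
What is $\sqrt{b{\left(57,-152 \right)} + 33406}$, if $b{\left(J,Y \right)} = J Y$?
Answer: $\sqrt{24742} \approx 157.3$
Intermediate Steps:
$\sqrt{b{\left(57,-152 \right)} + 33406} = \sqrt{57 \left(-152\right) + 33406} = \sqrt{-8664 + 33406} = \sqrt{24742}$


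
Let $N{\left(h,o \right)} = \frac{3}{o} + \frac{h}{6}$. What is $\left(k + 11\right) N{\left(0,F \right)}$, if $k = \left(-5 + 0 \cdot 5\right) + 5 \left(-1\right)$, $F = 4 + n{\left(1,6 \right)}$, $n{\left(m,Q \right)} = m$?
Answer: $\frac{3}{5} \approx 0.6$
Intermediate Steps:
$F = 5$ ($F = 4 + 1 = 5$)
$N{\left(h,o \right)} = \frac{3}{o} + \frac{h}{6}$ ($N{\left(h,o \right)} = \frac{3}{o} + h \frac{1}{6} = \frac{3}{o} + \frac{h}{6}$)
$k = -10$ ($k = \left(-5 + 0\right) - 5 = -5 - 5 = -10$)
$\left(k + 11\right) N{\left(0,F \right)} = \left(-10 + 11\right) \left(\frac{3}{5} + \frac{1}{6} \cdot 0\right) = 1 \left(3 \cdot \frac{1}{5} + 0\right) = 1 \left(\frac{3}{5} + 0\right) = 1 \cdot \frac{3}{5} = \frac{3}{5}$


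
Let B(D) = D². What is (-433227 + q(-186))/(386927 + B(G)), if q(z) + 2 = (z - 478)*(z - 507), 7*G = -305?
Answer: 1319227/19052448 ≈ 0.069242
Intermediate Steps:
G = -305/7 (G = (⅐)*(-305) = -305/7 ≈ -43.571)
q(z) = -2 + (-507 + z)*(-478 + z) (q(z) = -2 + (z - 478)*(z - 507) = -2 + (-478 + z)*(-507 + z) = -2 + (-507 + z)*(-478 + z))
(-433227 + q(-186))/(386927 + B(G)) = (-433227 + (242344 + (-186)² - 985*(-186)))/(386927 + (-305/7)²) = (-433227 + (242344 + 34596 + 183210))/(386927 + 93025/49) = (-433227 + 460150)/(19052448/49) = 26923*(49/19052448) = 1319227/19052448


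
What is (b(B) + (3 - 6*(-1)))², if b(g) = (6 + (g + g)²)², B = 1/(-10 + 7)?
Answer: 16752649/6561 ≈ 2553.4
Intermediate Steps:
B = -⅓ (B = 1/(-3) = -⅓ ≈ -0.33333)
b(g) = (6 + 4*g²)² (b(g) = (6 + (2*g)²)² = (6 + 4*g²)²)
(b(B) + (3 - 6*(-1)))² = (4*(3 + 2*(-⅓)²)² + (3 - 6*(-1)))² = (4*(3 + 2*(⅑))² + (3 + 6))² = (4*(3 + 2/9)² + 9)² = (4*(29/9)² + 9)² = (4*(841/81) + 9)² = (3364/81 + 9)² = (4093/81)² = 16752649/6561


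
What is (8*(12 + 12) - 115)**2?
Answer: 5929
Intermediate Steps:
(8*(12 + 12) - 115)**2 = (8*24 - 115)**2 = (192 - 115)**2 = 77**2 = 5929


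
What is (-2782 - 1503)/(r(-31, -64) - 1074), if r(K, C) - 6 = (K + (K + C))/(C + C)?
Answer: 274240/68289 ≈ 4.0159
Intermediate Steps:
r(K, C) = 6 + (C + 2*K)/(2*C) (r(K, C) = 6 + (K + (K + C))/(C + C) = 6 + (K + (C + K))/((2*C)) = 6 + (C + 2*K)*(1/(2*C)) = 6 + (C + 2*K)/(2*C))
(-2782 - 1503)/(r(-31, -64) - 1074) = (-2782 - 1503)/((13/2 - 31/(-64)) - 1074) = -4285/((13/2 - 31*(-1/64)) - 1074) = -4285/((13/2 + 31/64) - 1074) = -4285/(447/64 - 1074) = -4285/(-68289/64) = -4285*(-64/68289) = 274240/68289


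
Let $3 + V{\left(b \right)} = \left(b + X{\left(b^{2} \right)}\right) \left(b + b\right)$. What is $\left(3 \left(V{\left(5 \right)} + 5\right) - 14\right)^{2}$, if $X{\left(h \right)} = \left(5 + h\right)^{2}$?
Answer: $736688164$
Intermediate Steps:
$V{\left(b \right)} = -3 + 2 b \left(b + \left(5 + b^{2}\right)^{2}\right)$ ($V{\left(b \right)} = -3 + \left(b + \left(5 + b^{2}\right)^{2}\right) \left(b + b\right) = -3 + \left(b + \left(5 + b^{2}\right)^{2}\right) 2 b = -3 + 2 b \left(b + \left(5 + b^{2}\right)^{2}\right)$)
$\left(3 \left(V{\left(5 \right)} + 5\right) - 14\right)^{2} = \left(3 \left(\left(-3 + 2 \cdot 5^{2} + 2 \cdot 5 \left(5 + 5^{2}\right)^{2}\right) + 5\right) - 14\right)^{2} = \left(3 \left(\left(-3 + 2 \cdot 25 + 2 \cdot 5 \left(5 + 25\right)^{2}\right) + 5\right) - 14\right)^{2} = \left(3 \left(\left(-3 + 50 + 2 \cdot 5 \cdot 30^{2}\right) + 5\right) - 14\right)^{2} = \left(3 \left(\left(-3 + 50 + 2 \cdot 5 \cdot 900\right) + 5\right) - 14\right)^{2} = \left(3 \left(\left(-3 + 50 + 9000\right) + 5\right) - 14\right)^{2} = \left(3 \left(9047 + 5\right) - 14\right)^{2} = \left(3 \cdot 9052 - 14\right)^{2} = \left(27156 - 14\right)^{2} = 27142^{2} = 736688164$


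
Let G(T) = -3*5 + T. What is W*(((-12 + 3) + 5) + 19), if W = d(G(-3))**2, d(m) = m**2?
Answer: 1574640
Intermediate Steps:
G(T) = -15 + T
W = 104976 (W = ((-15 - 3)**2)**2 = ((-18)**2)**2 = 324**2 = 104976)
W*(((-12 + 3) + 5) + 19) = 104976*(((-12 + 3) + 5) + 19) = 104976*((-9 + 5) + 19) = 104976*(-4 + 19) = 104976*15 = 1574640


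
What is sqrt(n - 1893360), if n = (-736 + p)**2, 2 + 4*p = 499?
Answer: I*sqrt(24305951)/4 ≈ 1232.5*I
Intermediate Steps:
p = 497/4 (p = -1/2 + (1/4)*499 = -1/2 + 499/4 = 497/4 ≈ 124.25)
n = 5987809/16 (n = (-736 + 497/4)**2 = (-2447/4)**2 = 5987809/16 ≈ 3.7424e+5)
sqrt(n - 1893360) = sqrt(5987809/16 - 1893360) = sqrt(-24305951/16) = I*sqrt(24305951)/4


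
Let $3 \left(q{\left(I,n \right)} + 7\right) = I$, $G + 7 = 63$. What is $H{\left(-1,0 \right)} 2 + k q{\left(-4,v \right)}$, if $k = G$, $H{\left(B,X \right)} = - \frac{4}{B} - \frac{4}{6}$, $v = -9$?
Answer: $-460$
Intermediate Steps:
$H{\left(B,X \right)} = - \frac{2}{3} - \frac{4}{B}$ ($H{\left(B,X \right)} = - \frac{4}{B} - \frac{2}{3} = - \frac{2}{3} - \frac{4}{B}$)
$G = 56$ ($G = -7 + 63 = 56$)
$k = 56$
$q{\left(I,n \right)} = -7 + \frac{I}{3}$
$H{\left(-1,0 \right)} 2 + k q{\left(-4,v \right)} = \left(- \frac{2}{3} - \frac{4}{-1}\right) 2 + 56 \left(-7 + \frac{1}{3} \left(-4\right)\right) = \left(- \frac{2}{3} - -4\right) 2 + 56 \left(-7 - \frac{4}{3}\right) = \left(- \frac{2}{3} + 4\right) 2 + 56 \left(- \frac{25}{3}\right) = \frac{10}{3} \cdot 2 - \frac{1400}{3} = \frac{20}{3} - \frac{1400}{3} = -460$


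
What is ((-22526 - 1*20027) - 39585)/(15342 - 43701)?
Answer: 82138/28359 ≈ 2.8964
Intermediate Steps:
((-22526 - 1*20027) - 39585)/(15342 - 43701) = ((-22526 - 20027) - 39585)/(-28359) = (-42553 - 39585)*(-1/28359) = -82138*(-1/28359) = 82138/28359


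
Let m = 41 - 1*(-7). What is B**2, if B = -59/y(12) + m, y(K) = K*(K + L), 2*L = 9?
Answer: 89208025/39204 ≈ 2275.5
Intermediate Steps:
L = 9/2 (L = (1/2)*9 = 9/2 ≈ 4.5000)
y(K) = K*(9/2 + K) (y(K) = K*(K + 9/2) = K*(9/2 + K))
m = 48 (m = 41 + 7 = 48)
B = 9445/198 (B = -59*1/(6*(9 + 2*12)) + 48 = -59*1/(6*(9 + 24)) + 48 = -59/((1/2)*12*33) + 48 = -59/198 + 48 = 9445/198 ≈ 47.702)
B**2 = (9445/198)**2 = 89208025/39204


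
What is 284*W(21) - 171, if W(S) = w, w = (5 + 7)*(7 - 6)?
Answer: 3237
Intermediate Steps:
w = 12 (w = 12*1 = 12)
W(S) = 12
284*W(21) - 171 = 284*12 - 171 = 3408 - 171 = 3237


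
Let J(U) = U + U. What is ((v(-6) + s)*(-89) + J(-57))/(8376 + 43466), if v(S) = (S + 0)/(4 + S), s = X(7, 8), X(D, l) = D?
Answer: -502/25921 ≈ -0.019367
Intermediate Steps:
s = 7
J(U) = 2*U
v(S) = S/(4 + S)
((v(-6) + s)*(-89) + J(-57))/(8376 + 43466) = ((-6/(4 - 6) + 7)*(-89) + 2*(-57))/(8376 + 43466) = ((-6/(-2) + 7)*(-89) - 114)/51842 = ((-6*(-1/2) + 7)*(-89) - 114)*(1/51842) = ((3 + 7)*(-89) - 114)*(1/51842) = (10*(-89) - 114)*(1/51842) = (-890 - 114)*(1/51842) = -1004*1/51842 = -502/25921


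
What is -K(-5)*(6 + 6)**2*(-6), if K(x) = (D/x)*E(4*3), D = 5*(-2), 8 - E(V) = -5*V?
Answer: 117504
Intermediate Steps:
E(V) = 8 + 5*V (E(V) = 8 - (-5)*V = 8 + 5*V)
D = -10
K(x) = -680/x (K(x) = (-10/x)*(8 + 5*(4*3)) = (-10/x)*(8 + 5*12) = (-10/x)*(8 + 60) = -10/x*68 = -680/x)
-K(-5)*(6 + 6)**2*(-6) = -(-680/(-5))*(6 + 6)**2*(-6) = --680*(-1/5)*12**2*(-6) = -136*144*(-6) = -19584*(-6) = -1*(-117504) = 117504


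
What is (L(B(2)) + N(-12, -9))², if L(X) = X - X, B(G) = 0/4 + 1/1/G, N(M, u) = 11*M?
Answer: 17424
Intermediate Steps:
B(G) = G (B(G) = 0*(¼) + 1*G = 0 + G = G)
L(X) = 0
(L(B(2)) + N(-12, -9))² = (0 + 11*(-12))² = (0 - 132)² = (-132)² = 17424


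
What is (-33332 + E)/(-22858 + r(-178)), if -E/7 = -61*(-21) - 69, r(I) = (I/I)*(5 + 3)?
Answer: 20908/11425 ≈ 1.8300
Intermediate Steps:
r(I) = 8 (r(I) = 1*8 = 8)
E = -8484 (E = -7*(-61*(-21) - 69) = -7*(1281 - 69) = -7*1212 = -8484)
(-33332 + E)/(-22858 + r(-178)) = (-33332 - 8484)/(-22858 + 8) = -41816/(-22850) = -41816*(-1/22850) = 20908/11425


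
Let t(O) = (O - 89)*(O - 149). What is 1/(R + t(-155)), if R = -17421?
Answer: 1/56755 ≈ 1.7620e-5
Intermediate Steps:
t(O) = (-149 + O)*(-89 + O) (t(O) = (-89 + O)*(-149 + O) = (-149 + O)*(-89 + O))
1/(R + t(-155)) = 1/(-17421 + (13261 + (-155)**2 - 238*(-155))) = 1/(-17421 + (13261 + 24025 + 36890)) = 1/(-17421 + 74176) = 1/56755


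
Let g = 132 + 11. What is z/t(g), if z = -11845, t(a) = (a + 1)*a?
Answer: -11845/20592 ≈ -0.57522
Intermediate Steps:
g = 143
t(a) = a*(1 + a) (t(a) = (1 + a)*a = a*(1 + a))
z/t(g) = -11845*1/(143*(1 + 143)) = -11845/(143*144) = -11845/20592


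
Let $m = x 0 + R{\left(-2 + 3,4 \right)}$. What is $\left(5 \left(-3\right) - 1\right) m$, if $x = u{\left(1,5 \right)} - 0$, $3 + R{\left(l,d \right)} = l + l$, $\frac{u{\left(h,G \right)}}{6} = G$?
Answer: $16$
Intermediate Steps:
$u{\left(h,G \right)} = 6 G$
$R{\left(l,d \right)} = -3 + 2 l$ ($R{\left(l,d \right)} = -3 + \left(l + l\right) = -3 + 2 l$)
$x = 30$ ($x = 6 \cdot 5 - 0 = 30 + 0 = 30$)
$m = -1$ ($m = 30 \cdot 0 - \left(3 - 2 \left(-2 + 3\right)\right) = 0 + \left(-3 + 2 \cdot 1\right) = 0 + \left(-3 + 2\right) = 0 - 1 = -1$)
$\left(5 \left(-3\right) - 1\right) m = \left(5 \left(-3\right) - 1\right) \left(-1\right) = \left(-15 - 1\right) \left(-1\right) = \left(-16\right) \left(-1\right) = 16$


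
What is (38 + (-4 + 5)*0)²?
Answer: 1444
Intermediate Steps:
(38 + (-4 + 5)*0)² = (38 + 1*0)² = (38 + 0)² = 38² = 1444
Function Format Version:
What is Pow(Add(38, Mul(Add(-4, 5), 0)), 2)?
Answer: 1444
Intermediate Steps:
Pow(Add(38, Mul(Add(-4, 5), 0)), 2) = Pow(Add(38, Mul(1, 0)), 2) = Pow(Add(38, 0), 2) = Pow(38, 2) = 1444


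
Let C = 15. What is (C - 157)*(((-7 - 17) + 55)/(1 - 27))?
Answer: 2201/13 ≈ 169.31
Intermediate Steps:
(C - 157)*(((-7 - 17) + 55)/(1 - 27)) = (15 - 157)*(((-7 - 17) + 55)/(1 - 27)) = -142*(-24 + 55)/(-26) = -4402*(-1)/26 = -142*(-31/26) = 2201/13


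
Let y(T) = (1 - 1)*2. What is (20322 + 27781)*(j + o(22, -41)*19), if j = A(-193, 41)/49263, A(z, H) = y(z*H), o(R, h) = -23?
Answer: -21021011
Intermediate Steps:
y(T) = 0 (y(T) = 0*2 = 0)
A(z, H) = 0
j = 0 (j = 0/49263 = 0*(1/49263) = 0)
(20322 + 27781)*(j + o(22, -41)*19) = (20322 + 27781)*(0 - 23*19) = 48103*(0 - 437) = 48103*(-437) = -21021011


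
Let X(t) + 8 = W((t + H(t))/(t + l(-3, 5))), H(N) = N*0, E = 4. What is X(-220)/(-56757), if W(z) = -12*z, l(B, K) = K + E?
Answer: 4328/11975727 ≈ 0.00036140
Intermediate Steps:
H(N) = 0
l(B, K) = 4 + K (l(B, K) = K + 4 = 4 + K)
X(t) = -8 - 12*t/(9 + t) (X(t) = -8 - 12*(t + 0)/(t + (4 + 5)) = -8 - 12*t/(t + 9) = -8 - 12*t/(9 + t))
X(-220)/(-56757) = (4*(-18 - 5*(-220))/(9 - 220))/(-56757) = (4*(-18 + 1100)/(-211))*(-1/56757) = (4*(-1/211)*1082)*(-1/56757) = -4328/211*(-1/56757) = 4328/11975727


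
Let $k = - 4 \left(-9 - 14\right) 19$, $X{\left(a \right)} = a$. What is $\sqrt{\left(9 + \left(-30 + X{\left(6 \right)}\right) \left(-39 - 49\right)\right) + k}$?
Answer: $\sqrt{3869} \approx 62.201$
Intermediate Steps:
$k = 1748$ ($k = \left(-4\right) \left(-23\right) 19 = 92 \cdot 19 = 1748$)
$\sqrt{\left(9 + \left(-30 + X{\left(6 \right)}\right) \left(-39 - 49\right)\right) + k} = \sqrt{\left(9 + \left(-30 + 6\right) \left(-39 - 49\right)\right) + 1748} = \sqrt{\left(9 - -2112\right) + 1748} = \sqrt{\left(9 + 2112\right) + 1748} = \sqrt{2121 + 1748} = \sqrt{3869}$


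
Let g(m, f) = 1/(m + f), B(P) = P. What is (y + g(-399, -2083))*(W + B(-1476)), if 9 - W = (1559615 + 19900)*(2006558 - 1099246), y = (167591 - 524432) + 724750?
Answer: -1308647254802952425139/2482 ≈ -5.2726e+17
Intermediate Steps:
y = 367909 (y = -356841 + 724750 = 367909)
g(m, f) = 1/(f + m)
W = -1433112913671 (W = 9 - (1559615 + 19900)*(2006558 - 1099246) = 9 - 1579515*907312 = 9 - 1*1433112913680 = 9 - 1433112913680 = -1433112913671)
(y + g(-399, -2083))*(W + B(-1476)) = (367909 + 1/(-2083 - 399))*(-1433112913671 - 1476) = (367909 + 1/(-2482))*(-1433112915147) = (367909 - 1/2482)*(-1433112915147) = (913150137/2482)*(-1433112915147) = -1308647254802952425139/2482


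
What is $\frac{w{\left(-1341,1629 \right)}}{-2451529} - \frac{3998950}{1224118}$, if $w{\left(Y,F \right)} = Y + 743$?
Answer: $- \frac{4901404935993}{1500480388211} \approx -3.2666$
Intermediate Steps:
$w{\left(Y,F \right)} = 743 + Y$
$\frac{w{\left(-1341,1629 \right)}}{-2451529} - \frac{3998950}{1224118} = \frac{743 - 1341}{-2451529} - \frac{3998950}{1224118} = \left(-598\right) \left(- \frac{1}{2451529}\right) - \frac{1999475}{612059} = \frac{598}{2451529} - \frac{1999475}{612059} = - \frac{4901404935993}{1500480388211}$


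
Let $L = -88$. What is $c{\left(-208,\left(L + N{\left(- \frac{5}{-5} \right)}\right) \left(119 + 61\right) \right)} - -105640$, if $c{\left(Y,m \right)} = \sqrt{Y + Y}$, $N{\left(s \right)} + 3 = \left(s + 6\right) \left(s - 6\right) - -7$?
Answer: $105640 + 4 i \sqrt{26} \approx 1.0564 \cdot 10^{5} + 20.396 i$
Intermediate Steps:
$N{\left(s \right)} = 4 + \left(-6 + s\right) \left(6 + s\right)$ ($N{\left(s \right)} = -3 + \left(\left(s + 6\right) \left(s - 6\right) - -7\right) = -3 + \left(\left(6 + s\right) \left(-6 + s\right) + 7\right) = -3 + \left(\left(-6 + s\right) \left(6 + s\right) + 7\right) = -3 + \left(7 + \left(-6 + s\right) \left(6 + s\right)\right) = 4 + \left(-6 + s\right) \left(6 + s\right)$)
$c{\left(Y,m \right)} = \sqrt{2} \sqrt{Y}$ ($c{\left(Y,m \right)} = \sqrt{2 Y} = \sqrt{2} \sqrt{Y}$)
$c{\left(-208,\left(L + N{\left(- \frac{5}{-5} \right)}\right) \left(119 + 61\right) \right)} - -105640 = \sqrt{2} \sqrt{-208} - -105640 = \sqrt{2} \cdot 4 i \sqrt{13} + 105640 = 4 i \sqrt{26} + 105640 = 105640 + 4 i \sqrt{26}$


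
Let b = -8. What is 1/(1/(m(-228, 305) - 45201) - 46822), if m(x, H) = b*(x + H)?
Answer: -45817/2145243575 ≈ -2.1357e-5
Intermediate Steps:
m(x, H) = -8*H - 8*x (m(x, H) = -8*(x + H) = -8*(H + x) = -8*H - 8*x)
1/(1/(m(-228, 305) - 45201) - 46822) = 1/(1/((-8*305 - 8*(-228)) - 45201) - 46822) = 1/(1/((-2440 + 1824) - 45201) - 46822) = 1/(1/(-616 - 45201) - 46822) = 1/(1/(-45817) - 46822) = 1/(-1/45817 - 46822) = 1/(-2145243575/45817) = -45817/2145243575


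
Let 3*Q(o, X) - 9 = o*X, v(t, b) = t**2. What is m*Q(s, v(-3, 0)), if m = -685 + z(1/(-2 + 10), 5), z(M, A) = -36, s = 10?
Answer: -23793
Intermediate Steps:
m = -721 (m = -685 - 36 = -721)
Q(o, X) = 3 + X*o/3 (Q(o, X) = 3 + (o*X)/3 = 3 + (X*o)/3 = 3 + X*o/3)
m*Q(s, v(-3, 0)) = -721*(3 + (1/3)*(-3)**2*10) = -721*(3 + (1/3)*9*10) = -721*(3 + 30) = -721*33 = -23793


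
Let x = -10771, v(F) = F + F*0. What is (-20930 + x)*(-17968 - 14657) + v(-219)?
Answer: 1034244906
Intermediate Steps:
v(F) = F (v(F) = F + 0 = F)
(-20930 + x)*(-17968 - 14657) + v(-219) = (-20930 - 10771)*(-17968 - 14657) - 219 = -31701*(-32625) - 219 = 1034245125 - 219 = 1034244906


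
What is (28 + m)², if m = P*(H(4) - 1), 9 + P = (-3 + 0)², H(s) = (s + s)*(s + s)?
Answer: 784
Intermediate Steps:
H(s) = 4*s² (H(s) = (2*s)*(2*s) = 4*s²)
P = 0 (P = -9 + (-3 + 0)² = -9 + (-3)² = -9 + 9 = 0)
m = 0 (m = 0*(4*4² - 1) = 0*(4*16 - 1) = 0*(64 - 1) = 0*63 = 0)
(28 + m)² = (28 + 0)² = 28² = 784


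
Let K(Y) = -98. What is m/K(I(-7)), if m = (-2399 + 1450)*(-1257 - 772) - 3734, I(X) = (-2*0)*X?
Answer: -274541/14 ≈ -19610.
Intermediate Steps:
I(X) = 0 (I(X) = 0*X = 0)
m = 1921787 (m = -949*(-2029) - 3734 = 1925521 - 3734 = 1921787)
m/K(I(-7)) = 1921787/(-98) = 1921787*(-1/98) = -274541/14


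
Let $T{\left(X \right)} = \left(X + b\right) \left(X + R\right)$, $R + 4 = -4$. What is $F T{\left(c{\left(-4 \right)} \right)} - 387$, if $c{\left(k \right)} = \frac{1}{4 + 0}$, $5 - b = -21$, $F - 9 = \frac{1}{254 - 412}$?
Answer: $- \frac{5603691}{2528} \approx -2216.6$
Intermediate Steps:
$R = -8$ ($R = -4 - 4 = -8$)
$F = \frac{1421}{158}$ ($F = 9 + \frac{1}{254 - 412} = 9 + \frac{1}{-158} = 9 - \frac{1}{158} = \frac{1421}{158} \approx 8.9937$)
$b = 26$ ($b = 5 - -21 = 5 + 21 = 26$)
$c{\left(k \right)} = \frac{1}{4}$
$T{\left(X \right)} = \left(-8 + X\right) \left(26 + X\right)$ ($T{\left(X \right)} = \left(X + 26\right) \left(X - 8\right) = \left(26 + X\right) \left(-8 + X\right) = \left(-8 + X\right) \left(26 + X\right)$)
$F T{\left(c{\left(-4 \right)} \right)} - 387 = \frac{1421 \left(-208 + \left(\frac{1}{4}\right)^{2} + 18 \cdot \frac{1}{4}\right)}{158} - 387 = \frac{1421 \left(-208 + \frac{1}{16} + \frac{9}{2}\right)}{158} - 387 = \frac{1421}{158} \left(- \frac{3255}{16}\right) - 387 = - \frac{4625355}{2528} - 387 = - \frac{5603691}{2528}$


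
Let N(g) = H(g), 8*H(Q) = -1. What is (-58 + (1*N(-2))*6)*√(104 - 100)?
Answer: -235/2 ≈ -117.50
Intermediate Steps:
H(Q) = -⅛ (H(Q) = (⅛)*(-1) = -⅛)
N(g) = -⅛
(-58 + (1*N(-2))*6)*√(104 - 100) = (-58 + (1*(-⅛))*6)*√(104 - 100) = (-58 - ⅛*6)*√4 = (-58 - ¾)*2 = -235/4*2 = -235/2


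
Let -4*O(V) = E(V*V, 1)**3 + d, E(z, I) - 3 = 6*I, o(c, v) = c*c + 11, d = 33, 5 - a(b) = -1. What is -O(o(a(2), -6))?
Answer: 381/2 ≈ 190.50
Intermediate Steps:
a(b) = 6 (a(b) = 5 - 1*(-1) = 5 + 1 = 6)
o(c, v) = 11 + c**2 (o(c, v) = c**2 + 11 = 11 + c**2)
E(z, I) = 3 + 6*I
O(V) = -381/2 (O(V) = -((3 + 6*1)**3 + 33)/4 = -((3 + 6)**3 + 33)/4 = -(9**3 + 33)/4 = -(729 + 33)/4 = -1/4*762 = -381/2)
-O(o(a(2), -6)) = -1*(-381/2) = 381/2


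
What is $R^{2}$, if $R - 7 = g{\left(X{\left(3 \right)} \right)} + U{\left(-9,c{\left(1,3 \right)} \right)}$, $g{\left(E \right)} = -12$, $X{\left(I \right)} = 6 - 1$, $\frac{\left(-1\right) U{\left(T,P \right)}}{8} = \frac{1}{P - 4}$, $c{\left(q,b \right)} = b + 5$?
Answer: $49$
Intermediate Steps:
$c{\left(q,b \right)} = 5 + b$
$U{\left(T,P \right)} = - \frac{8}{-4 + P}$ ($U{\left(T,P \right)} = - \frac{8}{P - 4} = - \frac{8}{-4 + P}$)
$X{\left(I \right)} = 5$ ($X{\left(I \right)} = 6 - 1 = 5$)
$R = -7$ ($R = 7 - \left(12 + \frac{8}{-4 + \left(5 + 3\right)}\right) = 7 - \left(12 + \frac{8}{-4 + 8}\right) = 7 - \left(12 + \frac{8}{4}\right) = 7 - 14 = -7$)
$R^{2} = \left(-7\right)^{2} = 49$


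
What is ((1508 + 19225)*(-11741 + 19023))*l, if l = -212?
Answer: -32007273672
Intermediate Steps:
((1508 + 19225)*(-11741 + 19023))*l = ((1508 + 19225)*(-11741 + 19023))*(-212) = (20733*7282)*(-212) = 150977706*(-212) = -32007273672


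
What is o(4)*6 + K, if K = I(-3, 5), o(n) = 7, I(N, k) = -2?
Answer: 40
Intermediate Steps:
K = -2
o(4)*6 + K = 7*6 - 2 = 42 - 2 = 40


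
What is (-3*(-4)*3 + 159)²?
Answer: 38025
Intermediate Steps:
(-3*(-4)*3 + 159)² = (12*3 + 159)² = (36 + 159)² = 195² = 38025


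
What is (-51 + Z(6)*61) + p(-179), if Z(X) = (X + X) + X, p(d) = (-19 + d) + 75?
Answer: 924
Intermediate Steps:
p(d) = 56 + d
Z(X) = 3*X (Z(X) = 2*X + X = 3*X)
(-51 + Z(6)*61) + p(-179) = (-51 + (3*6)*61) + (56 - 179) = (-51 + 18*61) - 123 = (-51 + 1098) - 123 = 1047 - 123 = 924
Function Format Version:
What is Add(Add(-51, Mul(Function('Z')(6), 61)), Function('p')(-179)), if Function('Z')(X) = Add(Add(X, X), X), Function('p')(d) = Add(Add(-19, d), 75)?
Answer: 924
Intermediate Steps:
Function('p')(d) = Add(56, d)
Function('Z')(X) = Mul(3, X) (Function('Z')(X) = Add(Mul(2, X), X) = Mul(3, X))
Add(Add(-51, Mul(Function('Z')(6), 61)), Function('p')(-179)) = Add(Add(-51, Mul(Mul(3, 6), 61)), Add(56, -179)) = Add(Add(-51, Mul(18, 61)), -123) = Add(Add(-51, 1098), -123) = Add(1047, -123) = 924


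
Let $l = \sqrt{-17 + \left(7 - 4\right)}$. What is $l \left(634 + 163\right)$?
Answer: $797 i \sqrt{14} \approx 2982.1 i$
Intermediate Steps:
$l = i \sqrt{14}$ ($l = \sqrt{-17 + \left(7 - 4\right)} = \sqrt{-17 + 3} = \sqrt{-14} = i \sqrt{14} \approx 3.7417 i$)
$l \left(634 + 163\right) = i \sqrt{14} \left(634 + 163\right) = i \sqrt{14} \cdot 797 = 797 i \sqrt{14}$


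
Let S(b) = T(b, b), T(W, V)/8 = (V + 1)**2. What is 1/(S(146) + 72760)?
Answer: 1/245632 ≈ 4.0711e-6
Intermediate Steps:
T(W, V) = 8*(1 + V)**2 (T(W, V) = 8*(V + 1)**2 = 8*(1 + V)**2)
S(b) = 8*(1 + b)**2
1/(S(146) + 72760) = 1/(8*(1 + 146)**2 + 72760) = 1/(8*147**2 + 72760) = 1/(8*21609 + 72760) = 1/(172872 + 72760) = 1/245632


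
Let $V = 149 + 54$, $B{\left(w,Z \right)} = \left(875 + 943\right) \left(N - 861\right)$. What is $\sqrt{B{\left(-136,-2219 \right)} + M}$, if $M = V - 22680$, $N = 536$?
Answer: $i \sqrt{613327} \approx 783.15 i$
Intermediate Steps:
$B{\left(w,Z \right)} = -590850$ ($B{\left(w,Z \right)} = \left(875 + 943\right) \left(536 - 861\right) = 1818 \left(-325\right) = -590850$)
$V = 203$
$M = -22477$ ($M = 203 - 22680 = -22477$)
$\sqrt{B{\left(-136,-2219 \right)} + M} = \sqrt{-590850 - 22477} = \sqrt{-613327} = i \sqrt{613327}$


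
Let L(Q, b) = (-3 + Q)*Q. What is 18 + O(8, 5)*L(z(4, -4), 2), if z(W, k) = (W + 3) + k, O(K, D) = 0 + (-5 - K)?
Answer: 18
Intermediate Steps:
O(K, D) = -5 - K
z(W, k) = 3 + W + k (z(W, k) = (3 + W) + k = 3 + W + k)
L(Q, b) = Q*(-3 + Q)
18 + O(8, 5)*L(z(4, -4), 2) = 18 + (-5 - 1*8)*((3 + 4 - 4)*(-3 + (3 + 4 - 4))) = 18 + (-5 - 8)*(3*(-3 + 3)) = 18 - 39*0 = 18 - 13*0 = 18 + 0 = 18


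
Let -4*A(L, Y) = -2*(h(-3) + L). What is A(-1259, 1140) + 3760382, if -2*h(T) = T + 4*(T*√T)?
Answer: 15039013/4 + 3*I*√3 ≈ 3.7598e+6 + 5.1962*I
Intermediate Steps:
h(T) = -2*T^(3/2) - T/2 (h(T) = -(T + 4*(T*√T))/2 = -(T + 4*T^(3/2))/2 = -2*T^(3/2) - T/2)
A(L, Y) = ¾ + L/2 + 3*I*√3 (A(L, Y) = -(-1)*((-(-6)*I*√3 - ½*(-3)) + L)/2 = -(-1)*((-(-6)*I*√3 + 3/2) + L)/2 = -(-1)*((6*I*√3 + 3/2) + L)/2 = -(-1)*((3/2 + 6*I*√3) + L)/2 = -(-1)*(3/2 + L + 6*I*√3)/2 = -(-3 - 2*L - 12*I*√3)/4 = ¾ + L/2 + 3*I*√3)
A(-1259, 1140) + 3760382 = (¾ + (½)*(-1259) + 3*I*√3) + 3760382 = (¾ - 1259/2 + 3*I*√3) + 3760382 = (-2515/4 + 3*I*√3) + 3760382 = 15039013/4 + 3*I*√3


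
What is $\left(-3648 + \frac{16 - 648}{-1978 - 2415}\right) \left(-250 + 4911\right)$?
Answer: $- \frac{74692674152}{4393} \approx -1.7003 \cdot 10^{7}$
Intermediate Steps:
$\left(-3648 + \frac{16 - 648}{-1978 - 2415}\right) \left(-250 + 4911\right) = \left(-3648 - \frac{632}{-4393}\right) 4661 = \left(-3648 - - \frac{632}{4393}\right) 4661 = \left(-3648 + \frac{632}{4393}\right) 4661 = \left(- \frac{16025032}{4393}\right) 4661 = - \frac{74692674152}{4393}$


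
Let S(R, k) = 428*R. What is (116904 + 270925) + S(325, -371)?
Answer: 526929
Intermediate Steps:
(116904 + 270925) + S(325, -371) = (116904 + 270925) + 428*325 = 387829 + 139100 = 526929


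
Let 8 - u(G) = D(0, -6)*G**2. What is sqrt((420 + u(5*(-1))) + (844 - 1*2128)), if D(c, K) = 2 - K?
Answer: 4*I*sqrt(66) ≈ 32.496*I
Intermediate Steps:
u(G) = 8 - 8*G**2 (u(G) = 8 - (2 - 1*(-6))*G**2 = 8 - (2 + 6)*G**2 = 8 - 8*G**2)
sqrt((420 + u(5*(-1))) + (844 - 1*2128)) = sqrt((420 + (8 - 8*(5*(-1))**2)) + (844 - 1*2128)) = sqrt((420 + (8 - 8*(-5)**2)) + (844 - 2128)) = sqrt((420 + (8 - 8*25)) - 1284) = sqrt((420 + (8 - 200)) - 1284) = sqrt((420 - 192) - 1284) = sqrt(228 - 1284) = sqrt(-1056) = 4*I*sqrt(66)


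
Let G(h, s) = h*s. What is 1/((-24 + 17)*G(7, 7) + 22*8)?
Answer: -1/167 ≈ -0.0059880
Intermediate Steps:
1/((-24 + 17)*G(7, 7) + 22*8) = 1/((-24 + 17)*(7*7) + 22*8) = 1/(-7*49 + 176) = 1/(-343 + 176) = 1/(-167) = -1/167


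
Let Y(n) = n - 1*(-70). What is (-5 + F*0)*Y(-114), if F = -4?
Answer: 220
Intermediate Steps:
Y(n) = 70 + n (Y(n) = n + 70 = 70 + n)
(-5 + F*0)*Y(-114) = (-5 - 4*0)*(70 - 114) = (-5 + 0)*(-44) = -5*(-44) = 220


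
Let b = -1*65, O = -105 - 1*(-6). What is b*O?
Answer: 6435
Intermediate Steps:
O = -99 (O = -105 + 6 = -99)
b = -65
b*O = -65*(-99) = 6435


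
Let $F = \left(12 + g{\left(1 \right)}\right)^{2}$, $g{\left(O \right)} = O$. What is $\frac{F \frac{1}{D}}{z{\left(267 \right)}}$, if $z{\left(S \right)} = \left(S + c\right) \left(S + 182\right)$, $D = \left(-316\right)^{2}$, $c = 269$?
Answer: $\frac{169}{24031744384} \approx 7.0324 \cdot 10^{-9}$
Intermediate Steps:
$D = 99856$
$z{\left(S \right)} = \left(182 + S\right) \left(269 + S\right)$ ($z{\left(S \right)} = \left(S + 269\right) \left(S + 182\right) = \left(269 + S\right) \left(182 + S\right) = \left(182 + S\right) \left(269 + S\right)$)
$F = 169$ ($F = \left(12 + 1\right)^{2} = 13^{2} = 169$)
$\frac{F \frac{1}{D}}{z{\left(267 \right)}} = \frac{169 \cdot \frac{1}{99856}}{48958 + 267^{2} + 451 \cdot 267} = \frac{169 \cdot \frac{1}{99856}}{48958 + 71289 + 120417} = \frac{169}{99856 \cdot 240664} = \frac{169}{99856} \cdot \frac{1}{240664} = \frac{169}{24031744384}$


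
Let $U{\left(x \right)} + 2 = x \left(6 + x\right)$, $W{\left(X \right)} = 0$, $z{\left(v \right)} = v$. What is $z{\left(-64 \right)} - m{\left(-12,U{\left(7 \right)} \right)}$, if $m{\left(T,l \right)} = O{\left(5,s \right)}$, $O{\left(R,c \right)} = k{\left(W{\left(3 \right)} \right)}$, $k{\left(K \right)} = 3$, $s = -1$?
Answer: $-67$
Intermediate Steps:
$U{\left(x \right)} = -2 + x \left(6 + x\right)$
$O{\left(R,c \right)} = 3$
$m{\left(T,l \right)} = 3$
$z{\left(-64 \right)} - m{\left(-12,U{\left(7 \right)} \right)} = -64 - 3 = -67$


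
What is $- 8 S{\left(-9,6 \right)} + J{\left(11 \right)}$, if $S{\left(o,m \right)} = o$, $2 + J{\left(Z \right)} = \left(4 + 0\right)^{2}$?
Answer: $86$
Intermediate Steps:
$J{\left(Z \right)} = 14$ ($J{\left(Z \right)} = -2 + \left(4 + 0\right)^{2} = -2 + 4^{2} = -2 + 16 = 14$)
$- 8 S{\left(-9,6 \right)} + J{\left(11 \right)} = \left(-8\right) \left(-9\right) + 14 = 72 + 14 = 86$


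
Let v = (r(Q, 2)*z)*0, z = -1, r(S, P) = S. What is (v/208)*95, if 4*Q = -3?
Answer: 0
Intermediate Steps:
Q = -¾ (Q = (¼)*(-3) = -¾ ≈ -0.75000)
v = 0 (v = -¾*(-1)*0 = (¾)*0 = 0)
(v/208)*95 = (0/208)*95 = (0*(1/208))*95 = 0*95 = 0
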